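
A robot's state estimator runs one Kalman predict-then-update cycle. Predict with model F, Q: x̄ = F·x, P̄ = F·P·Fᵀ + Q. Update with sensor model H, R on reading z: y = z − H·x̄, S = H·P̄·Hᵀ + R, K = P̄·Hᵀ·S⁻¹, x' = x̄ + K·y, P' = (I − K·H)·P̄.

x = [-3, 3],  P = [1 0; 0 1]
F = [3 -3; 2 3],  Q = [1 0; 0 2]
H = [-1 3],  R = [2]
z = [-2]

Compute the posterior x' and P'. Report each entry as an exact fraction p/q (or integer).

x̄ = F·x = [-18, 3]
P̄ = F·P·Fᵀ + Q = [19 -3; -3 15]
y = z − H·x̄ = [-29]
S = H·P̄·Hᵀ + R = [174]
K = P̄·Hᵀ·S⁻¹ = [-14/87; 8/29]
x' = x̄ + K·y = [-40/3, -5]
P' = (I − K·H)·P̄ = [1261/87 137/29; 137/29 51/29]

x' = [-40/3, -5]
P' = [1261/87 137/29; 137/29 51/29]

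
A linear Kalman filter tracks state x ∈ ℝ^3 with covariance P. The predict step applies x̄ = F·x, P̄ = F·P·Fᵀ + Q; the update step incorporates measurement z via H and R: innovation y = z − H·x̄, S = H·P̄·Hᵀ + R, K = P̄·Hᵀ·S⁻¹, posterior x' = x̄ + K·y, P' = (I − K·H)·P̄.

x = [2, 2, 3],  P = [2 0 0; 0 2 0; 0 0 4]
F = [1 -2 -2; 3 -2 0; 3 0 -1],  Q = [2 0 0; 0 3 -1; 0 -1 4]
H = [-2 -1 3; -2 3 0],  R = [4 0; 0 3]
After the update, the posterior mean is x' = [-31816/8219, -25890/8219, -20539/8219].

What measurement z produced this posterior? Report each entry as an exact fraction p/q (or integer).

x̄ = F·x = [-8, 2, 3]
P̄ = F·P·Fᵀ + Q = [28 14 14; 14 29 17; 14 17 26]
S = H·P̄·Hᵀ + R = [165 38; 38 208]
K = P̄·Hᵀ·S⁻¹ = [-1323/8219 -623/16438; -1745/16438 9963/32876; 2995/16438 2541/32876]
x' − x̄ = [33936/8219, -42328/8219, -45196/8219] = K·y
y = (KᵀK)⁻¹·Kᵀ·(x' − x̄) = [-20, -24]
z = y + H·x̄ = [-20, -24] + [23, 22] = [3, -2]

z = [3, -2]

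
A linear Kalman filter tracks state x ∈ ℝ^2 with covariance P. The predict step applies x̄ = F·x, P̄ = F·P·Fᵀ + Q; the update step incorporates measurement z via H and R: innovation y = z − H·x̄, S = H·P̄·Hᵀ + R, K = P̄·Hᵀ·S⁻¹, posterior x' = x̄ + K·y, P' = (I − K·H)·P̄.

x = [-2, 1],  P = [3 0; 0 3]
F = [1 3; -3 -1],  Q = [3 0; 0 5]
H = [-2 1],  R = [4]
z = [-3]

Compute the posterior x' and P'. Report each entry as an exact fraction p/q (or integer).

x' = [83/27, 263/81]
P' = [107/27 530/81; 530/81 3464/243]

x̄ = F·x = [1, 5]
P̄ = F·P·Fᵀ + Q = [33 -18; -18 35]
y = z − H·x̄ = [-6]
S = H·P̄·Hᵀ + R = [243]
K = P̄·Hᵀ·S⁻¹ = [-28/81; 71/243]
x' = x̄ + K·y = [83/27, 263/81]
P' = (I − K·H)·P̄ = [107/27 530/81; 530/81 3464/243]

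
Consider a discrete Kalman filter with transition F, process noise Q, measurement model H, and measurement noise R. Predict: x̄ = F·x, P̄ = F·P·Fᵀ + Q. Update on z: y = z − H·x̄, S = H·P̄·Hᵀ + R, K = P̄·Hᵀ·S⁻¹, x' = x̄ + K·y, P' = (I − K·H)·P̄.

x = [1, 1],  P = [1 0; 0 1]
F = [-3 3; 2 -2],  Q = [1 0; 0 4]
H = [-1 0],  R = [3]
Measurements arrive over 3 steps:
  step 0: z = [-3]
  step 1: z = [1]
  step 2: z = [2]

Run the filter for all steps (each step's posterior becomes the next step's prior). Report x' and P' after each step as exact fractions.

step 0: x' = [57/22, -18/11], P' = [57/22 -18/11; -18/11 60/11]
step 1: x' = [-3100/2329, 2238/2329], P' = [6789/2329 -4482/2329; -4482/2329 13300/2329]
step 2: x' = [-28210/15929, 17996/15929], P' = [46554/15929 -30762/15929; -30762/15929 91060/15929]

step 0: x̄ = F·x = [0, 0]
step 0: P̄ = F·P·Fᵀ + Q = [19 -12; -12 12]
step 0: y = z − H·x̄ = [-3]
step 0: S = H·P̄·Hᵀ + R = [22]
step 0: K = P̄·Hᵀ·S⁻¹ = [-19/22; 6/11]
step 0: x' = x̄ + K·y = [57/22, -18/11]
step 0: P' = (I − K·H)·P̄ = [57/22 -18/11; -18/11 60/11]
step 1: x̄ = F·x = [-279/22, 93/11]
step 1: P̄ = F·P·Fᵀ + Q = [2263/22 -747/11; -747/11 542/11]
step 1: y = z − H·x̄ = [-257/22]
step 1: S = H·P̄·Hᵀ + R = [2329/22]
step 1: K = P̄·Hᵀ·S⁻¹ = [-2263/2329; 1494/2329]
step 1: x' = x̄ + K·y = [-3100/2329, 2238/2329]
step 1: P' = (I − K·H)·P̄ = [6789/2329 -4482/2329; -4482/2329 13300/2329]
step 2: x̄ = F·x = [942/137, -628/137]
step 2: P̄ = F·P·Fᵀ + Q = [15518/137 -10254/137; -10254/137 7384/137]
step 2: y = z − H·x̄ = [1216/137]
step 2: S = H·P̄·Hᵀ + R = [15929/137]
step 2: K = P̄·Hᵀ·S⁻¹ = [-15518/15929; 10254/15929]
step 2: x' = x̄ + K·y = [-28210/15929, 17996/15929]
step 2: P' = (I − K·H)·P̄ = [46554/15929 -30762/15929; -30762/15929 91060/15929]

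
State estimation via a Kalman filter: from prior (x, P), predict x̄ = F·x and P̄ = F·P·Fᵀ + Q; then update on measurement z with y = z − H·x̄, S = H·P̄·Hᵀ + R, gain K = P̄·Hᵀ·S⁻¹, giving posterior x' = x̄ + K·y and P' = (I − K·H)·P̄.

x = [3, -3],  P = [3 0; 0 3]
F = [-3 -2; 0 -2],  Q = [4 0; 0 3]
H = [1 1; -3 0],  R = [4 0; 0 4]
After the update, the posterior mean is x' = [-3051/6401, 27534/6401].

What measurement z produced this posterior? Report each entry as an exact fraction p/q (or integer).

x̄ = F·x = [-3, 6]
P̄ = F·P·Fᵀ + Q = [43 12; 12 15]
S = H·P̄·Hᵀ + R = [86 -165; -165 391]
K = P̄·Hᵀ·S⁻¹ = [220/6401 -2019/6401; 4617/6401 1359/6401]
x' − x̄ = [16152/6401, -10872/6401] = K·y
y = (KᵀK)⁻¹·Kᵀ·(x' − x̄) = [0, -8]
z = y + H·x̄ = [0, -8] + [3, 9] = [3, 1]

z = [3, 1]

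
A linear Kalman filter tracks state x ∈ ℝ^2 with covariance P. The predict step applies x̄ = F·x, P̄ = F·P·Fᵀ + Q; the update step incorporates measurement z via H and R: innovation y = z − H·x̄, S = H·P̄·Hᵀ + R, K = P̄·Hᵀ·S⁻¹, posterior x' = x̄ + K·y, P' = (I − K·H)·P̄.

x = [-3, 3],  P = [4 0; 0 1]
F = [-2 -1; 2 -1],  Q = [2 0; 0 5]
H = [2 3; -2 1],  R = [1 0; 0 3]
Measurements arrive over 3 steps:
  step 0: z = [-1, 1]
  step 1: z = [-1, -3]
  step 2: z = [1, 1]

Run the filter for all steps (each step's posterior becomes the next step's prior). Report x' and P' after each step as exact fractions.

step 0: x' = [-1223/2559, -199/2559], P' = [5461/12795 -3133/12795; -3133/12795 3154/12795]
step 1: x' = [20542319/20465997, -20468069/20465997], P' = [7803080/20465997 -4449734/20465997; -4449734/20465997 4698179/20465997]
step 2: x' = [-222082983/610570109, 364669775/610570109], P' = [11820024787/31139075559 -6732624775/31139075559; -6732624775/31139075559 7121200612/31139075559]

step 0: x̄ = F·x = [3, -9]
step 0: P̄ = F·P·Fᵀ + Q = [19 -15; -15 22]
step 0: y = z − H·x̄ = [20, 16]
step 0: S = H·P̄·Hᵀ + R = [95 50; 50 161]
step 0: K = P̄·Hᵀ·S⁻¹ = [1523/12795 -937/2559; 3196/12795 628/2559]
step 0: x' = x̄ + K·y = [-1223/2559, -199/2559]
step 0: P' = (I − K·H)·P̄ = [5461/12795 -3133/12795; -3133/12795 3154/12795]
step 1: x̄ = F·x = [2645/2559, -749/853]
step 1: P̄ = F·P·Fᵀ + Q = [38056/12795 -1246/853; -1246/853 6767/853]
step 1: y = z − H·x̄ = [-1108/2559, -140/2559]
step 1: S = H·P̄·Hᵀ + R = [854284/12795 227051/12795; 227051/12795 366874/12795]
step 1: K = P̄·Hᵀ·S⁻¹ = [2256958/20465997 -6685298/20465997; 5195069/20465997 4532549/20465997]
step 1: x' = x̄ + K·y = [20542319/20465997, -20468069/20465997]
step 1: P' = (I − K·H)·P̄ = [7803080/20465997 -4449734/20465997; -4449734/20465997 4698179/20465997]
step 2: x̄ = F·x = [-20616569/20465997, 20517569/6821999]
step 2: P̄ = F·P·Fᵀ + Q = [59043557/20465997 -8838047/6821999; -8838047/6821999 52013140/6821999]
step 2: y = z − H·x̄ = [-122958986/20465997, -82319848/20465997]
step 2: S = H·P̄·Hᵀ + R = [1342825313/20465997 338000596/20465997; 338000596/20465997 559668203/20465997]
step 2: K = P̄·Hᵀ·S⁻¹ = [202480897/1831710327 -10124224783/31139075559; 464608958/1831710327 6862150054/31139075559]
step 2: x' = x̄ + K·y = [-222082983/610570109, 364669775/610570109]
step 2: P' = (I − K·H)·P̄ = [11820024787/31139075559 -6732624775/31139075559; -6732624775/31139075559 7121200612/31139075559]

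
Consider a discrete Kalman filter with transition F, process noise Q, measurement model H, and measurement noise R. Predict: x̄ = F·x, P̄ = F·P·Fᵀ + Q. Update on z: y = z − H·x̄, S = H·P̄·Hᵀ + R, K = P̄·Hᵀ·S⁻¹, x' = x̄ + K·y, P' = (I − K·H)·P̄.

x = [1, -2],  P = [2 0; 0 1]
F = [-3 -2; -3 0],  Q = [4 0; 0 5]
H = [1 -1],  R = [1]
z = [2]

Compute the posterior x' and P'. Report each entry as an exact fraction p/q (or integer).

x̄ = F·x = [1, -3]
P̄ = F·P·Fᵀ + Q = [26 18; 18 23]
y = z − H·x̄ = [-2]
S = H·P̄·Hᵀ + R = [14]
K = P̄·Hᵀ·S⁻¹ = [4/7; -5/14]
x' = x̄ + K·y = [-1/7, -16/7]
P' = (I − K·H)·P̄ = [150/7 146/7; 146/7 297/14]

x' = [-1/7, -16/7]
P' = [150/7 146/7; 146/7 297/14]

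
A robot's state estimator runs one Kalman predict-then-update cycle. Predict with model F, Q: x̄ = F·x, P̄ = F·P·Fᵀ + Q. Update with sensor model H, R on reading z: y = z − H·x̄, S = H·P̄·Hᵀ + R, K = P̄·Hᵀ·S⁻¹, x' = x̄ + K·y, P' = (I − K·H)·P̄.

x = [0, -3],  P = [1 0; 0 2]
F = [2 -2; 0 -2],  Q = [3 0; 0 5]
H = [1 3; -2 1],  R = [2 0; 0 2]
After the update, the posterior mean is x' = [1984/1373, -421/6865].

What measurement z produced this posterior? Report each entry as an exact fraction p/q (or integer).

x̄ = F·x = [6, 6]
P̄ = F·P·Fᵀ + Q = [15 8; 8 13]
S = H·P̄·Hᵀ + R = [182 -31; -31 43]
K = P̄·Hᵀ·S⁻¹ = [199/1373 -559/1373; 1928/6865 911/6865]
x' − x̄ = [-6254/1373, -41611/6865] = K·y
y = (KᵀK)⁻¹·Kᵀ·(x' − x̄) = [-23, 3]
z = y + H·x̄ = [-23, 3] + [24, -6] = [1, -3]

z = [1, -3]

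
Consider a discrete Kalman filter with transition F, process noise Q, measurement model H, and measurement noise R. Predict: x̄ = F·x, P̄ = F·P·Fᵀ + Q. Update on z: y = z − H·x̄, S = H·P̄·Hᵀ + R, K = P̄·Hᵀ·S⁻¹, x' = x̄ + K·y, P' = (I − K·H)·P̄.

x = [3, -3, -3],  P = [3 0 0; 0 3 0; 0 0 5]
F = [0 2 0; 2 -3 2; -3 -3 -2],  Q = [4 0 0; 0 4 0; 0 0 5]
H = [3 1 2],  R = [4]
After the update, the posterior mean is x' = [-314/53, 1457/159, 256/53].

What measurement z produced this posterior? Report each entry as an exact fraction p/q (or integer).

z = [1]

x̄ = F·x = [-6, 9, 6]
P̄ = F·P·Fᵀ + Q = [16 -18 -18; -18 63 -11; -18 -11 79]
S = H·P̄·Hᵀ + R = [159]
K = P̄·Hᵀ·S⁻¹ = [-2/53; -13/159; 31/53]
x' − x̄ = [4/53, 26/159, -62/53] = K·y
y = (KᵀK)⁻¹·Kᵀ·(x' − x̄) = [-2]
z = y + H·x̄ = [-2] + [3] = [1]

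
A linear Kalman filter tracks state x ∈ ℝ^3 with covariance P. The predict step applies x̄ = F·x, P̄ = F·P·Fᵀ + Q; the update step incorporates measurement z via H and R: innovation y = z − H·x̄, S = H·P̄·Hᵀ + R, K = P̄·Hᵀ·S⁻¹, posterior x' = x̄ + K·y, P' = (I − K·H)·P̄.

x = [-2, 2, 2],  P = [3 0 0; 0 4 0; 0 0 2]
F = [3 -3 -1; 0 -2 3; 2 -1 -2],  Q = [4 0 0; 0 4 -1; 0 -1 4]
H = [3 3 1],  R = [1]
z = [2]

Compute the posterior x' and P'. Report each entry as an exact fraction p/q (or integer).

x' = [-670/149, 5402/745, -938/149]
P' = [3157/298 -4253/298 3347/298; -4253/298 30051/1490 -5239/298; 3347/298 -5239/298 5699/298]

x̄ = F·x = [-14, 2, -10]
P̄ = F·P·Fᵀ + Q = [69 18 34; 18 38 -5; 34 -5 28]
y = z − H·x̄ = [48]
S = H·P̄·Hᵀ + R = [1490]
K = P̄·Hᵀ·S⁻¹ = [59/298; 163/1490; 23/298]
x' = x̄ + K·y = [-670/149, 5402/745, -938/149]
P' = (I − K·H)·P̄ = [3157/298 -4253/298 3347/298; -4253/298 30051/1490 -5239/298; 3347/298 -5239/298 5699/298]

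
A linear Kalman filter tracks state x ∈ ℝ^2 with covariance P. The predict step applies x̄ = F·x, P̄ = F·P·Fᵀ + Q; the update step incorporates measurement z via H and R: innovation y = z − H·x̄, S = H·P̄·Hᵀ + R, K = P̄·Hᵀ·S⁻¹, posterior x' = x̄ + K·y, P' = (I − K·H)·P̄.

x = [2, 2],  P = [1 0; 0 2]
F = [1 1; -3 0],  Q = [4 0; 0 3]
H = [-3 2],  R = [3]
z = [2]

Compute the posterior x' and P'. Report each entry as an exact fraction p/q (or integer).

x̄ = F·x = [4, -6]
P̄ = F·P·Fᵀ + Q = [7 -3; -3 12]
y = z − H·x̄ = [26]
S = H·P̄·Hᵀ + R = [150]
K = P̄·Hᵀ·S⁻¹ = [-9/50; 11/50]
x' = x̄ + K·y = [-17/25, -7/25]
P' = (I − K·H)·P̄ = [107/50 147/50; 147/50 237/50]

x' = [-17/25, -7/25]
P' = [107/50 147/50; 147/50 237/50]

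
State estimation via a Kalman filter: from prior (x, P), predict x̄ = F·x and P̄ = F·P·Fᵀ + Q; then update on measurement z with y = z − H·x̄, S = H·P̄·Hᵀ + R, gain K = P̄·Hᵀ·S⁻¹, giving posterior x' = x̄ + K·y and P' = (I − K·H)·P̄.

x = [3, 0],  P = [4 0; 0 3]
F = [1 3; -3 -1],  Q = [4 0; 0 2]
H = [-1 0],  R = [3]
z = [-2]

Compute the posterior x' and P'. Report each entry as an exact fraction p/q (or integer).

x' = [79/38, -321/38]
P' = [105/38 -63/38; -63/38 1117/38]

x̄ = F·x = [3, -9]
P̄ = F·P·Fᵀ + Q = [35 -21; -21 41]
y = z − H·x̄ = [1]
S = H·P̄·Hᵀ + R = [38]
K = P̄·Hᵀ·S⁻¹ = [-35/38; 21/38]
x' = x̄ + K·y = [79/38, -321/38]
P' = (I − K·H)·P̄ = [105/38 -63/38; -63/38 1117/38]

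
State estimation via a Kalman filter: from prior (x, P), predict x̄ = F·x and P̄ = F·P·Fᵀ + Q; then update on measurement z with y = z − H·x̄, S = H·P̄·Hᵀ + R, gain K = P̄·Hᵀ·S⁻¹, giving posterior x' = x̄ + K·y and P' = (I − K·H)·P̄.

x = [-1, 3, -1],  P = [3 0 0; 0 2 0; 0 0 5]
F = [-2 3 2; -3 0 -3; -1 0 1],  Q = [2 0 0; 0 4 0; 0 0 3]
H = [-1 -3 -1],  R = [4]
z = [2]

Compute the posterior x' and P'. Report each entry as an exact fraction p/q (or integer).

x' = [5147/675, -136/45, -29/75]
P' = [34076/675 -988/45 1168/75; -988/45 32/3 -44/5; 1168/75 -44/5 272/25]

x̄ = F·x = [9, 6, 0]
P̄ = F·P·Fᵀ + Q = [52 -12 16; -12 76 -6; 16 -6 11]
y = z − H·x̄ = [29]
S = H·P̄·Hᵀ + R = [675]
K = P̄·Hᵀ·S⁻¹ = [-32/675; -14/45; -1/75]
x' = x̄ + K·y = [5147/675, -136/45, -29/75]
P' = (I − K·H)·P̄ = [34076/675 -988/45 1168/75; -988/45 32/3 -44/5; 1168/75 -44/5 272/25]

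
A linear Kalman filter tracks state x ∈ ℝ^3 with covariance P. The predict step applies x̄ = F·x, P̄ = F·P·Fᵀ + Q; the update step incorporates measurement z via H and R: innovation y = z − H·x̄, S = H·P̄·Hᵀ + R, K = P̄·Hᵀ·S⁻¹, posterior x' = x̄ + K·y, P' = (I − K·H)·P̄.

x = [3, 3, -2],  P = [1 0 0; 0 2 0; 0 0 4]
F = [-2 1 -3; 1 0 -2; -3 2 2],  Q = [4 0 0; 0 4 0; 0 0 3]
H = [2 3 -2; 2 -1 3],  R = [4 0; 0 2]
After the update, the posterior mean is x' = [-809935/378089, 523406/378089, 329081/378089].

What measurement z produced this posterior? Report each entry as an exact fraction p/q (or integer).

x̄ = F·x = [3, 7, -7]
P̄ = F·P·Fᵀ + Q = [46 22 -14; 22 21 -19; -14 -19 36]
S = H·P̄·Hᵀ + R = [1125 -244; -244 389]
K = P̄·Hᵀ·S⁻¹ = [79186/378089 76884/378089; 48109/378089 -2870/378089; -36917/378089 73067/378089]
x' − x̄ = [-1944202/378089, -2123217/378089, 2975704/378089] = K·y
y = (KᵀK)⁻¹·Kᵀ·(x' − x̄) = [-43, 19]
z = y + H·x̄ = [-43, 19] + [41, -22] = [-2, -3]

z = [-2, -3]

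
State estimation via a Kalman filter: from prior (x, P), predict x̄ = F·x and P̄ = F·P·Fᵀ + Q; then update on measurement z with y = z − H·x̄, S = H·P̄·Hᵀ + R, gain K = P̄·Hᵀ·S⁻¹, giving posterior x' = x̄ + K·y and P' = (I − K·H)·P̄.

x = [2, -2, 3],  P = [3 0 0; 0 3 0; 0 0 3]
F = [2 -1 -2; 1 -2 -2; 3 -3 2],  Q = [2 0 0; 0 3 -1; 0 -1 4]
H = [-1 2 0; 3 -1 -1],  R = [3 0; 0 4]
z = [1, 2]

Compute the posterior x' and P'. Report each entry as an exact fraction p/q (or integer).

x̄ = F·x = [0, 0, 18]
P̄ = F·P·Fᵀ + Q = [29 24 15; 24 30 14; 15 14 70]
y = z − H·x̄ = [1, 20]
S = H·P̄·Hᵀ + R = [56 8; 8 159]
K = P̄·Hᵀ·S⁻¹ = [2637/8840 317/1105; 275/442 32/221; 183/680 -22/85]
x' = x̄ + K·y = [53357/8840, 1555/442, 8903/680]
P' = (I − K·H)·P̄ = [84529/8840 2311/442 15171/680; 2311/442 784/221 393/34; 15171/680 393/34 38357/680]

x' = [53357/8840, 1555/442, 8903/680]
P' = [84529/8840 2311/442 15171/680; 2311/442 784/221 393/34; 15171/680 393/34 38357/680]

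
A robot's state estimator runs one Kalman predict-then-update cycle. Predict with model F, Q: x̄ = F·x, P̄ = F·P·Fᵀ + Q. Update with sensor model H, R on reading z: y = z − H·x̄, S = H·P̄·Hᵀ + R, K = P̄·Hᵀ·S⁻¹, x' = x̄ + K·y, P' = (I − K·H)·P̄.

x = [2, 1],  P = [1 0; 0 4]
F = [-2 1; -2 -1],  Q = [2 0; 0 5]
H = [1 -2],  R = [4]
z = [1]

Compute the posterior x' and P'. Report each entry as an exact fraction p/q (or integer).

x̄ = F·x = [-3, -5]
P̄ = F·P·Fᵀ + Q = [10 0; 0 13]
y = z − H·x̄ = [-6]
S = H·P̄·Hᵀ + R = [66]
K = P̄·Hᵀ·S⁻¹ = [5/33; -13/33]
x' = x̄ + K·y = [-43/11, -29/11]
P' = (I − K·H)·P̄ = [280/33 130/33; 130/33 91/33]

x' = [-43/11, -29/11]
P' = [280/33 130/33; 130/33 91/33]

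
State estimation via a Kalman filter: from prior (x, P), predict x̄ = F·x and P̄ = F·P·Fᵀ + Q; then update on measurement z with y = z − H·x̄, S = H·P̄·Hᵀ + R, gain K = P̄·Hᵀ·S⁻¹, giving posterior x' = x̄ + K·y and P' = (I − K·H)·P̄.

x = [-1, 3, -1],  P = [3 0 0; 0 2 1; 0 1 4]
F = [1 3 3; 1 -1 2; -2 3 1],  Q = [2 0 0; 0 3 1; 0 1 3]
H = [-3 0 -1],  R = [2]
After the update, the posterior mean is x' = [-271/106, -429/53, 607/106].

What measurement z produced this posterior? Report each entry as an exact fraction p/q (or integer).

x̄ = F·x = [5, -6, 10]
P̄ = F·P·Fᵀ + Q = [77 24 36; 24 20 2; 36 2 43]
S = H·P̄·Hᵀ + R = [954]
K = P̄·Hᵀ·S⁻¹ = [-89/318; -37/477; -151/954]
x' − x̄ = [-801/106, -111/53, -453/106] = K·y
y = (KᵀK)⁻¹·Kᵀ·(x' − x̄) = [27]
z = y + H·x̄ = [27] + [-25] = [2]

z = [2]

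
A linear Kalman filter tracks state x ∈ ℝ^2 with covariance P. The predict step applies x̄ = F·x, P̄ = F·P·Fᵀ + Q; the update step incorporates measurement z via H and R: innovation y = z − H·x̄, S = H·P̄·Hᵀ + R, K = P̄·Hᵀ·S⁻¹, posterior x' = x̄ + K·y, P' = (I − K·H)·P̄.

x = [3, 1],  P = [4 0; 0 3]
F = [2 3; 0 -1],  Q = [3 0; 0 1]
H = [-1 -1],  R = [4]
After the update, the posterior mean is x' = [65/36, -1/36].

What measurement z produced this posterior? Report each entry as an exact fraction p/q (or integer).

x̄ = F·x = [9, -1]
P̄ = F·P·Fᵀ + Q = [46 -9; -9 4]
S = H·P̄·Hᵀ + R = [36]
K = P̄·Hᵀ·S⁻¹ = [-37/36; 5/36]
x' − x̄ = [-259/36, 35/36] = K·y
y = (KᵀK)⁻¹·Kᵀ·(x' − x̄) = [7]
z = y + H·x̄ = [7] + [-8] = [-1]

z = [-1]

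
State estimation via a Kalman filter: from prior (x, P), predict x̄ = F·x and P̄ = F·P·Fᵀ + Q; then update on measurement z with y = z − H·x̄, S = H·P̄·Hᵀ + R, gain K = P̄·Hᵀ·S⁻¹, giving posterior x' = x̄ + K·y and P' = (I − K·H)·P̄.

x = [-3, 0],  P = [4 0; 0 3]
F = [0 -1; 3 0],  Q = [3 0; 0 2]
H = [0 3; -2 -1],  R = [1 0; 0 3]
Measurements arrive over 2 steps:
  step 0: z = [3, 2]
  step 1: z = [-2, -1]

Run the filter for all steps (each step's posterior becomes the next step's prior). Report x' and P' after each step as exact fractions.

step 0: x̄ = F·x = [0, -9]
step 0: P̄ = F·P·Fᵀ + Q = [6 0; 0 38]
step 0: y = z − H·x̄ = [30, -7]
step 0: S = H·P̄·Hᵀ + R = [343 -114; -114 65]
step 0: K = P̄·Hᵀ·S⁻¹ = [-1368/9299 -4116/9299; 3078/9299 -38/9299]
step 0: x' = x̄ + K·y = [-12228/9299, 8915/9299]
step 0: P' = (I − K·H)·P̄ = [6402/9299 -456/9299; -456/9299 1026/9299]
step 1: x̄ = F·x = [-8915/9299, -36684/9299]
step 1: P̄ = F·P·Fᵀ + Q = [28923/9299 1368/9299; 1368/9299 76216/9299]
step 1: y = z − H·x̄ = [91454/9299, -63813/9299]
step 1: S = H·P̄·Hᵀ + R = [695243/9299 -236856/9299; -236856/9299 225277/9299]
step 1: K = P̄·Hᵀ·S⁻¹ = [-1408824/10809925 -4322622/10809925; 3528216/10809925 -78952/10809925]
step 1: x' = x̄ + K·y = [155551/308855, -211524/308855]
step 1: P' = (I − K·H)·P̄ = [6718737/10809925 -469608/10809925; -469608/10809925 1176072/10809925]

step 0: x' = [-12228/9299, 8915/9299], P' = [6402/9299 -456/9299; -456/9299 1026/9299]
step 1: x' = [155551/308855, -211524/308855], P' = [6718737/10809925 -469608/10809925; -469608/10809925 1176072/10809925]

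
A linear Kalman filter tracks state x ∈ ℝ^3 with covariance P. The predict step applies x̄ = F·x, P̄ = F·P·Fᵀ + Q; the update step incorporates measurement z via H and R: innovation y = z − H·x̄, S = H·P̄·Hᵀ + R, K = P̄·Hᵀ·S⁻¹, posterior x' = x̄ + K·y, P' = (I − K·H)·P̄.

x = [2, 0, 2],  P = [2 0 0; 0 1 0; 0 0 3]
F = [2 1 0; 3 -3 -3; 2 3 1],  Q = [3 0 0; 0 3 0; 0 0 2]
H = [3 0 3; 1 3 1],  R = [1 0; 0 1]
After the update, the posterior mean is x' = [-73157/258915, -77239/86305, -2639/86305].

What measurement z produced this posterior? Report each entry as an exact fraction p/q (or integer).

z = [-1, -3]

x̄ = F·x = [4, 0, 6]
P̄ = F·P·Fᵀ + Q = [12 9 11; 9 57 -6; 11 -6 22]
S = H·P̄·Hᵀ + R = [505 195; 195 588]
K = P̄·Hᵀ·S⁻¹ = [10274/86305 2359/51783; -9546/86305 5741/17261; 18429/86305 -782/17261]
x' − x̄ = [-1108817/258915, -77239/86305, -520469/86305] = K·y
y = (KᵀK)⁻¹·Kᵀ·(x' − x̄) = [-31, -13]
z = y + H·x̄ = [-31, -13] + [30, 10] = [-1, -3]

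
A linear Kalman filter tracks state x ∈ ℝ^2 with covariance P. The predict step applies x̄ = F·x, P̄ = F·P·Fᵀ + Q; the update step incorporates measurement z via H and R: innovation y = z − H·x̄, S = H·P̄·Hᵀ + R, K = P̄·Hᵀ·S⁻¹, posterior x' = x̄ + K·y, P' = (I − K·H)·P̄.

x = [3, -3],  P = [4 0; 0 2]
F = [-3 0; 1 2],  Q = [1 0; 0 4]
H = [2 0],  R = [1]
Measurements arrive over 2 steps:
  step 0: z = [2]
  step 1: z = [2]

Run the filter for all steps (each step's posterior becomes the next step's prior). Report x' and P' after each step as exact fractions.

step 0: x̄ = F·x = [-9, -3]
step 0: P̄ = F·P·Fᵀ + Q = [37 -12; -12 16]
step 0: y = z − H·x̄ = [20]
step 0: S = H·P̄·Hᵀ + R = [149]
step 0: K = P̄·Hᵀ·S⁻¹ = [74/149; -24/149]
step 0: x' = x̄ + K·y = [139/149, -927/149]
step 0: P' = (I − K·H)·P̄ = [37/149 -12/149; -12/149 1808/149]
step 1: x̄ = F·x = [-417/149, -1715/149]
step 1: P̄ = F·P·Fᵀ + Q = [482/149 -39/149; -39/149 7817/149]
step 1: y = z − H·x̄ = [1132/149]
step 1: S = H·P̄·Hᵀ + R = [2077/149]
step 1: K = P̄·Hᵀ·S⁻¹ = [964/2077; -78/2077]
step 1: x' = x̄ + K·y = [1511/2077, -24499/2077]
step 1: P' = (I − K·H)·P̄ = [482/2077 -39/2077; -39/2077 108925/2077]

step 0: x' = [139/149, -927/149], P' = [37/149 -12/149; -12/149 1808/149]
step 1: x' = [1511/2077, -24499/2077], P' = [482/2077 -39/2077; -39/2077 108925/2077]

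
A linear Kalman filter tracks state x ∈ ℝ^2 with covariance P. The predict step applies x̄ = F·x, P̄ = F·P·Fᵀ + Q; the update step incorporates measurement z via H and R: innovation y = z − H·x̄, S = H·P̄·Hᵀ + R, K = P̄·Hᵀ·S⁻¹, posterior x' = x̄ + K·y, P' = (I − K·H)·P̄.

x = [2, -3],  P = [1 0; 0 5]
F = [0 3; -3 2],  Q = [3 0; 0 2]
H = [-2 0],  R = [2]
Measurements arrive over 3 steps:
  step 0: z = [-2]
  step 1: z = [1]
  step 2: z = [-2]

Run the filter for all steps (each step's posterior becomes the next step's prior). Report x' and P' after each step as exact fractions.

step 0: x' = [87/97, -564/97], P' = [48/97 30/97; 30/97 1207/97]
step 1: x' = [-12846/22405, -84573/22405], P' = [11154/22405 6972/22405; 6972/22405 174366/22405]
step 2: x' = [3019299/3295423, 5030064/3295423], P' = [1636509/3295423 983448/3295423; 983448/3295423 25301180/3295423]

step 0: x̄ = F·x = [-9, -12]
step 0: P̄ = F·P·Fᵀ + Q = [48 30; 30 31]
step 0: y = z − H·x̄ = [-20]
step 0: S = H·P̄·Hᵀ + R = [194]
step 0: K = P̄·Hᵀ·S⁻¹ = [-48/97; -30/97]
step 0: x' = x̄ + K·y = [87/97, -564/97]
step 0: P' = (I − K·H)·P̄ = [48/97 30/97; 30/97 1207/97]
step 1: x̄ = F·x = [-1692/97, -1389/97]
step 1: P̄ = F·P·Fᵀ + Q = [11154/97 6972/97; 6972/97 5094/97]
step 1: y = z − H·x̄ = [-3287/97]
step 1: S = H·P̄·Hᵀ + R = [44810/97]
step 1: K = P̄·Hᵀ·S⁻¹ = [-11154/22405; -6972/22405]
step 1: x' = x̄ + K·y = [-12846/22405, -84573/22405]
step 1: P' = (I − K·H)·P̄ = [11154/22405 6972/22405; 6972/22405 174366/22405]
step 2: x̄ = F·x = [-253719/22405, -130608/22405]
step 2: P̄ = F·P·Fᵀ + Q = [1636509/22405 983448/22405; 983448/22405 758996/22405]
step 2: y = z − H·x̄ = [-552248/22405]
step 2: S = H·P̄·Hᵀ + R = [6590846/22405]
step 2: K = P̄·Hᵀ·S⁻¹ = [-1636509/3295423; -983448/3295423]
step 2: x' = x̄ + K·y = [3019299/3295423, 5030064/3295423]
step 2: P' = (I − K·H)·P̄ = [1636509/3295423 983448/3295423; 983448/3295423 25301180/3295423]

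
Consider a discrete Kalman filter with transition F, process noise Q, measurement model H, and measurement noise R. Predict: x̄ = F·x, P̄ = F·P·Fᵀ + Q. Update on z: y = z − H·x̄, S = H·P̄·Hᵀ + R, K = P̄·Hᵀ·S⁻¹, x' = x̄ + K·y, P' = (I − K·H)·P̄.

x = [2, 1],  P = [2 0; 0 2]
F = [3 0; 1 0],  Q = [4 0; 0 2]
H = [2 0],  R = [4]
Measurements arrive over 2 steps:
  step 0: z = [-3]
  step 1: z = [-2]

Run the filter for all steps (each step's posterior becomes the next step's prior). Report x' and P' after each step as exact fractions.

step 0: x̄ = F·x = [6, 2]
step 0: P̄ = F·P·Fᵀ + Q = [22 6; 6 4]
step 0: y = z − H·x̄ = [-15]
step 0: S = H·P̄·Hᵀ + R = [92]
step 0: K = P̄·Hᵀ·S⁻¹ = [11/23; 3/23]
step 0: x' = x̄ + K·y = [-27/23, 1/23]
step 0: P' = (I − K·H)·P̄ = [22/23 6/23; 6/23 56/23]
step 1: x̄ = F·x = [-81/23, -27/23]
step 1: P̄ = F·P·Fᵀ + Q = [290/23 66/23; 66/23 68/23]
step 1: y = z − H·x̄ = [116/23]
step 1: S = H·P̄·Hᵀ + R = [1252/23]
step 1: K = P̄·Hᵀ·S⁻¹ = [145/313; 33/313]
step 1: x' = x̄ + K·y = [-371/313, -201/313]
step 1: P' = (I − K·H)·P̄ = [290/313 66/313; 66/313 736/313]

step 0: x' = [-27/23, 1/23], P' = [22/23 6/23; 6/23 56/23]
step 1: x' = [-371/313, -201/313], P' = [290/313 66/313; 66/313 736/313]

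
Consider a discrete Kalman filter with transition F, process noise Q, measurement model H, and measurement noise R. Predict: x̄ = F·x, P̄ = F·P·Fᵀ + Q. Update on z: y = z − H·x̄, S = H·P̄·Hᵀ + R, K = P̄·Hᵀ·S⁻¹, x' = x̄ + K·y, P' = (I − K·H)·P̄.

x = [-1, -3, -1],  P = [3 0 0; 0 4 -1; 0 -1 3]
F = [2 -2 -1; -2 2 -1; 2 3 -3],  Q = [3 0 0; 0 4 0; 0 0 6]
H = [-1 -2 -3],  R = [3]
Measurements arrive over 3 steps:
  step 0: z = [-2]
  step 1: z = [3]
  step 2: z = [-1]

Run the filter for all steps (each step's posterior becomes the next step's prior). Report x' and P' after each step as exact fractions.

step 0: x' = [2747/652, -51/1304, -955/1304], P' = [9419/326 -13583/652 2757/652; -13583/652 30407/1304 -11073/1304; 2757/652 -11073/1304 5895/1304]
step 1: x' = [75748962/5233367, -78107361/5233367, 21625340/5233367], P' = [1014374073/5233367 -952899153/5233367 296169852/5233367; -952899153/5233367 925873686/5233367 -298289196/5233367; 296169852/5233367 -298289196/5233367 101318600/5233367]
step 2: x' = [133278483971/54854615977, -62522523836/54854615977, 15129931941/54854615977], P' = [20070311689751/109709231954 -9346319122823/54854615977 2867560562547/54854615977; -9346319122823/54854615977 9023342537626/54854615977 -2878513971300/54854615977; 2867560562547/54854615977 -2878513971300/54854615977 973121674890/54854615977]

step 0: x̄ = F·x = [5, -3, -8]
step 0: P̄ = F·P·Fᵀ + Q = [30 -25 -6; -25 39 30; -6 30 99]
step 0: y = z − H·x̄ = [-27]
step 0: S = H·P̄·Hᵀ + R = [1304]
step 0: K = P̄·Hᵀ·S⁻¹ = [19/652; -143/1304; -351/1304]
step 0: x' = x̄ + K·y = [2747/652, -51/1304, -955/1304]
step 0: P' = (I − K·H)·P̄ = [9419/326 -13583/652 2757/652; -13583/652 30407/1304 -11073/1304; 2757/652 -11073/1304 5895/1304]
step 1: x̄ = F·x = [12045/1304, -10135/1304, 3425/326]
step 1: P̄ = F·P·Fᵀ + Q = [433119/1304 -483765/1304 -36429/326; -483765/1304 567119/1304 56367/326; -36429/326 56367/326 36550/163]
step 1: y = z − H·x̄ = [36787/1304]
step 1: S = H·P̄·Hᵀ + R = [5233367/1304]
step 1: K = P̄·Hᵀ·S⁻¹ = [971559/5233367; -1326877/5233367; -1182420/5233367]
step 1: x' = x̄ + K·y = [75748962/5233367, -78107361/5233367, 21625340/5233367]
step 1: P' = (I − K·H)·P̄ = [1014374073/5233367 -952899153/5233367 296169852/5233367; -952899153/5233367 925873686/5233367 -298289196/5233367; 296169852/5233367 -298289196/5233367 101318600/5233367]
step 2: x̄ = F·x = [286087306/5233367, -329337986/5233367, -147700179/5233367]
step 2: P̄ = F·P·Fᵀ + Q = [13123366769/5233367 -15282865660/5233367 -6363814734/5233367; -15282865660/5233367 17884272520/5233367 7576782102/5233367; -6363814734/5233367 7576782102/5233367 3714004536/5233367]
step 2: y = z − H·x̄ = [-820922570/5233367]
step 2: S = H·P̄·Hᵀ + R = [109709231954/5233367]
step 2: K = P̄·Hᵀ·S⁻¹ = [36533808753/109709231954; -21608012843/54854615977; -9965881539/54854615977]
step 2: x' = x̄ + K·y = [133278483971/54854615977, -62522523836/54854615977, 15129931941/54854615977]
step 2: P' = (I − K·H)·P̄ = [20070311689751/109709231954 -9346319122823/54854615977 2867560562547/54854615977; -9346319122823/54854615977 9023342537626/54854615977 -2878513971300/54854615977; 2867560562547/54854615977 -2878513971300/54854615977 973121674890/54854615977]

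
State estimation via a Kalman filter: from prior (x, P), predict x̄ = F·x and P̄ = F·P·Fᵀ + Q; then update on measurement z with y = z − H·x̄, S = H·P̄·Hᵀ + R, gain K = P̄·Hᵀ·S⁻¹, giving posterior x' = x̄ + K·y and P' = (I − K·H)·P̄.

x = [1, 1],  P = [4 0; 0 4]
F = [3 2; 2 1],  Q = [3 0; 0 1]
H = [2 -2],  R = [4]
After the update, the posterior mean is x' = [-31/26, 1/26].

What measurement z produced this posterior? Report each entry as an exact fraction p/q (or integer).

z = [-3]

x̄ = F·x = [5, 3]
P̄ = F·P·Fᵀ + Q = [55 32; 32 21]
S = H·P̄·Hᵀ + R = [52]
K = P̄·Hᵀ·S⁻¹ = [23/26; 11/26]
x' − x̄ = [-161/26, -77/26] = K·y
y = (KᵀK)⁻¹·Kᵀ·(x' − x̄) = [-7]
z = y + H·x̄ = [-7] + [4] = [-3]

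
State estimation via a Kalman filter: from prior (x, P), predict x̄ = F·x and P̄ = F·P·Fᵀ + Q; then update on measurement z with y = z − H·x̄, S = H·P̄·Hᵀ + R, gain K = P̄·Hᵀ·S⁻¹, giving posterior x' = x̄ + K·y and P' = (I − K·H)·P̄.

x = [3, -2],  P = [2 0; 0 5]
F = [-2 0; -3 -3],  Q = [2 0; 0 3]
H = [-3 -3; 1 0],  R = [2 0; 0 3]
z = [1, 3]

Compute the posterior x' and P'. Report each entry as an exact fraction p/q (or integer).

x̄ = F·x = [-6, -3]
P̄ = F·P·Fᵀ + Q = [10 12; 12 66]
y = z − H·x̄ = [-26, 9]
S = H·P̄·Hᵀ + R = [902 -66; -66 13]
K = P̄·Hᵀ·S⁻¹ = [-9/335 212/335; -225/737 -42/67]
x' = x̄ + K·y = [132/335, -519/737]
P' = (I − K·H)·P̄ = [636/335 -126/67; -126/67 1536/737]

x' = [132/335, -519/737]
P' = [636/335 -126/67; -126/67 1536/737]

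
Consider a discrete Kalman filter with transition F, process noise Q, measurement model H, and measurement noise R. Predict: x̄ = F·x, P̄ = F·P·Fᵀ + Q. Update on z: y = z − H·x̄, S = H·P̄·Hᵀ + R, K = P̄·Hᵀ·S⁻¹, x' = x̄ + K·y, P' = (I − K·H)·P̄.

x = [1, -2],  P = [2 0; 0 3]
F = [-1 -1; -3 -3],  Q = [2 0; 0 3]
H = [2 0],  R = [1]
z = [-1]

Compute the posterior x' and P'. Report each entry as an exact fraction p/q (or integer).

x̄ = F·x = [1, 3]
P̄ = F·P·Fᵀ + Q = [7 15; 15 48]
y = z − H·x̄ = [-3]
S = H·P̄·Hᵀ + R = [29]
K = P̄·Hᵀ·S⁻¹ = [14/29; 30/29]
x' = x̄ + K·y = [-13/29, -3/29]
P' = (I − K·H)·P̄ = [7/29 15/29; 15/29 492/29]

x' = [-13/29, -3/29]
P' = [7/29 15/29; 15/29 492/29]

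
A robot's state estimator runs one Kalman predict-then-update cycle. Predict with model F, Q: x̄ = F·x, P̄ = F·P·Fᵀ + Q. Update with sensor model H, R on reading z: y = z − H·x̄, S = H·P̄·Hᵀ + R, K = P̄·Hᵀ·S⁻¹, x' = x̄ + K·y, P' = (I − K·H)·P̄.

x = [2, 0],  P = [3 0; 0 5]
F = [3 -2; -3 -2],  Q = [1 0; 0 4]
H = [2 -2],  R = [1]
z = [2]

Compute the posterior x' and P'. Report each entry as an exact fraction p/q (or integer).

x̄ = F·x = [6, -6]
P̄ = F·P·Fᵀ + Q = [48 -7; -7 51]
y = z − H·x̄ = [-22]
S = H·P̄·Hᵀ + R = [453]
K = P̄·Hᵀ·S⁻¹ = [110/453; -116/453]
x' = x̄ + K·y = [298/453, -166/453]
P' = (I − K·H)·P̄ = [9644/453 9589/453; 9589/453 9647/453]

x' = [298/453, -166/453]
P' = [9644/453 9589/453; 9589/453 9647/453]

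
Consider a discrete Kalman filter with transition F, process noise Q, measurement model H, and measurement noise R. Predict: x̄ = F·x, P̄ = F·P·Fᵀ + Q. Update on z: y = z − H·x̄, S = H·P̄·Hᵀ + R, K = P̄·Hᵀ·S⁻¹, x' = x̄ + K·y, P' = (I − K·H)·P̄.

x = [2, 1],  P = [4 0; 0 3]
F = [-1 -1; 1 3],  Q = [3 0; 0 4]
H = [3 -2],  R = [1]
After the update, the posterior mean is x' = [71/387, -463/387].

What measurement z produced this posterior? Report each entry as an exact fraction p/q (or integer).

z = [3]

x̄ = F·x = [-3, 5]
P̄ = F·P·Fᵀ + Q = [10 -13; -13 35]
S = H·P̄·Hᵀ + R = [387]
K = P̄·Hᵀ·S⁻¹ = [56/387; -109/387]
x' − x̄ = [1232/387, -2398/387] = K·y
y = (KᵀK)⁻¹·Kᵀ·(x' − x̄) = [22]
z = y + H·x̄ = [22] + [-19] = [3]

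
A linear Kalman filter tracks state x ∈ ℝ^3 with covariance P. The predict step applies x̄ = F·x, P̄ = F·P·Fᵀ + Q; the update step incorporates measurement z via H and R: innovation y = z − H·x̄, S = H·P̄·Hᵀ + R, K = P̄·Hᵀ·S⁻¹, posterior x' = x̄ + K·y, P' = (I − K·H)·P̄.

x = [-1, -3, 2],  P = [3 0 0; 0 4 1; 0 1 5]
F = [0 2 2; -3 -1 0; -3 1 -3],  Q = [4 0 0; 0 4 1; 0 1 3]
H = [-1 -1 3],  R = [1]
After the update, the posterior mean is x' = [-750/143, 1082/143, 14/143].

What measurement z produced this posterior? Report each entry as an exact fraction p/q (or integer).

x̄ = F·x = [-2, 6, -6]
P̄ = F·P·Fᵀ + Q = [48 -10 -26; -10 35 27; -26 27 73]
S = H·P̄·Hᵀ + R = [715]
K = P̄·Hᵀ·S⁻¹ = [-116/715; 56/715; 218/715]
x' − x̄ = [-464/143, 224/143, 872/143] = K·y
y = (KᵀK)⁻¹·Kᵀ·(x' − x̄) = [20]
z = y + H·x̄ = [20] + [-22] = [-2]

z = [-2]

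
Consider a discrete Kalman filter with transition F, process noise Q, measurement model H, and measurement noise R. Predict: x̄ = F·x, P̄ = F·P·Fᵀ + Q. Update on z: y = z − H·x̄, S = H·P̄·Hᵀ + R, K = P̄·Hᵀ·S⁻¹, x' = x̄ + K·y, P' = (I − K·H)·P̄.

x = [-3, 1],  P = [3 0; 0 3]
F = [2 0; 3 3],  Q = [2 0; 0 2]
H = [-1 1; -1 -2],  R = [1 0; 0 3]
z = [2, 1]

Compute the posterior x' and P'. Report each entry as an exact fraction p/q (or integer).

x̄ = F·x = [-6, -6]
P̄ = F·P·Fᵀ + Q = [14 18; 18 56]
y = z − H·x̄ = [2, -17]
S = H·P̄·Hᵀ + R = [35 -80; -80 313]
K = P̄·Hᵀ·S⁻¹ = [-2748/4555 -286/911; 1494/4555 -302/911]
x' = x̄ + K·y = [-8516/4555, 1328/4555]
P' = (I − K·H)·P̄ = [3262/4555 514/4555; 514/4555 2008/4555]

x' = [-8516/4555, 1328/4555]
P' = [3262/4555 514/4555; 514/4555 2008/4555]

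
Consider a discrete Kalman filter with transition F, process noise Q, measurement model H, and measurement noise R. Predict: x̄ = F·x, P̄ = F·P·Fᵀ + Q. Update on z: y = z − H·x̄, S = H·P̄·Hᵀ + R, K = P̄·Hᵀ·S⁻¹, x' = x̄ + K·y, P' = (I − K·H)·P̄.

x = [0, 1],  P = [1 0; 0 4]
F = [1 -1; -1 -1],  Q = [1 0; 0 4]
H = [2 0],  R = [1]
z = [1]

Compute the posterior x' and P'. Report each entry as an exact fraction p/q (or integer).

x' = [11/25, -7/25]
P' = [6/25 3/25; 3/25 189/25]

x̄ = F·x = [-1, -1]
P̄ = F·P·Fᵀ + Q = [6 3; 3 9]
y = z − H·x̄ = [3]
S = H·P̄·Hᵀ + R = [25]
K = P̄·Hᵀ·S⁻¹ = [12/25; 6/25]
x' = x̄ + K·y = [11/25, -7/25]
P' = (I − K·H)·P̄ = [6/25 3/25; 3/25 189/25]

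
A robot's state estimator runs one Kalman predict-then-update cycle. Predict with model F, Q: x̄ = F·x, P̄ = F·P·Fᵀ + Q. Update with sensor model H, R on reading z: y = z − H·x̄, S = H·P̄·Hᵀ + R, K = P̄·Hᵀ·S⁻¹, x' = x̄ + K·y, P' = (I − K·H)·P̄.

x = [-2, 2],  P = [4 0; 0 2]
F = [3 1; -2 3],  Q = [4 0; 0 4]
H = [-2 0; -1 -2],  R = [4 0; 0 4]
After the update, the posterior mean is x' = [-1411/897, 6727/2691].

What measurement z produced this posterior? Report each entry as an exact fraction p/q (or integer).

x̄ = F·x = [-4, 10]
P̄ = F·P·Fᵀ + Q = [42 -18; -18 38]
S = H·P̄·Hᵀ + R = [172 12; 12 126]
K = P̄·Hᵀ·S⁻¹ = [-146/299 -1/897; 218/897 -1301/2691]
x' − x̄ = [2177/897, -20183/2691] = K·y
y = (KᵀK)⁻¹·Kᵀ·(x' − x̄) = [-5, 13]
z = y + H·x̄ = [-5, 13] + [8, -16] = [3, -3]

z = [3, -3]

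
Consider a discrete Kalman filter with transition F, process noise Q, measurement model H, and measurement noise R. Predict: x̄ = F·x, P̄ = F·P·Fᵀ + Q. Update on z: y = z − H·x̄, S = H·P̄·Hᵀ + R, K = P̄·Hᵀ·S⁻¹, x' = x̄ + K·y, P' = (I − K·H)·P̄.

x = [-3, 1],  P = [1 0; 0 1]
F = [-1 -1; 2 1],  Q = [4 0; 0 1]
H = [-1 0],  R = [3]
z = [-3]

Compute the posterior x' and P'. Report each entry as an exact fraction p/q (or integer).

x' = [8/3, -16/3]
P' = [2 -1; -1 5]

x̄ = F·x = [2, -5]
P̄ = F·P·Fᵀ + Q = [6 -3; -3 6]
y = z − H·x̄ = [-1]
S = H·P̄·Hᵀ + R = [9]
K = P̄·Hᵀ·S⁻¹ = [-2/3; 1/3]
x' = x̄ + K·y = [8/3, -16/3]
P' = (I − K·H)·P̄ = [2 -1; -1 5]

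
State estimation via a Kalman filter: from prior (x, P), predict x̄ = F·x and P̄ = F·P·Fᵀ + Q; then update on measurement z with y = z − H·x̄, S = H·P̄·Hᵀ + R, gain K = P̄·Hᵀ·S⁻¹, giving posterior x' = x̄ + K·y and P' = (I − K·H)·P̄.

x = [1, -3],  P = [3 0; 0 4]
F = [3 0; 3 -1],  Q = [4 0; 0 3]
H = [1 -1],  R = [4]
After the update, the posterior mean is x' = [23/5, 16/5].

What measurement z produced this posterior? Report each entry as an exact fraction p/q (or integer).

x̄ = F·x = [3, 6]
P̄ = F·P·Fᵀ + Q = [31 27; 27 34]
S = H·P̄·Hᵀ + R = [15]
K = P̄·Hᵀ·S⁻¹ = [4/15; -7/15]
x' − x̄ = [8/5, -14/5] = K·y
y = (KᵀK)⁻¹·Kᵀ·(x' − x̄) = [6]
z = y + H·x̄ = [6] + [-3] = [3]

z = [3]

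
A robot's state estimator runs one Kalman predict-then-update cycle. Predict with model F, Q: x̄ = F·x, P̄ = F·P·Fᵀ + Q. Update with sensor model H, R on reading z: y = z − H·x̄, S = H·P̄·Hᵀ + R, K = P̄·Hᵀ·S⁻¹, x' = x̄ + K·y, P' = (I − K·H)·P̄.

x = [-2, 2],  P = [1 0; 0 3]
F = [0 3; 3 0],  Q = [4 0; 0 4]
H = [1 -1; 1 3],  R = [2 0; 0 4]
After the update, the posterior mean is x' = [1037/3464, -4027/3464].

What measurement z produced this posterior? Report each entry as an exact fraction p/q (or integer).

x̄ = F·x = [6, -6]
P̄ = F·P·Fᵀ + Q = [31 0; 0 13]
S = H·P̄·Hᵀ + R = [46 -8; -8 152]
K = P̄·Hᵀ·S⁻¹ = [310/433 837/3464; -104/433 845/3464]
x' − x̄ = [-19747/3464, 16757/3464] = K·y
y = (KᵀK)⁻¹·Kᵀ·(x' − x̄) = [-11, 9]
z = y + H·x̄ = [-11, 9] + [12, -12] = [1, -3]

z = [1, -3]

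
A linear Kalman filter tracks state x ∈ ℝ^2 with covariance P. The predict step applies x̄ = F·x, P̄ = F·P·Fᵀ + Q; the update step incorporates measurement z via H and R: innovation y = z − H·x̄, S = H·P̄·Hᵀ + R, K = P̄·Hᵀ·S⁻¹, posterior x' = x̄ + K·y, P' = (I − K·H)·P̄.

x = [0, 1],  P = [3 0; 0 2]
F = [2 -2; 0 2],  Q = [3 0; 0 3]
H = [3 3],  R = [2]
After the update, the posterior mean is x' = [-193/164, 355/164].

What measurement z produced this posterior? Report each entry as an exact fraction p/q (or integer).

x̄ = F·x = [-2, 2]
P̄ = F·P·Fᵀ + Q = [23 -8; -8 11]
S = H·P̄·Hᵀ + R = [164]
K = P̄·Hᵀ·S⁻¹ = [45/164; 9/164]
x' − x̄ = [135/164, 27/164] = K·y
y = (KᵀK)⁻¹·Kᵀ·(x' − x̄) = [3]
z = y + H·x̄ = [3] + [0] = [3]

z = [3]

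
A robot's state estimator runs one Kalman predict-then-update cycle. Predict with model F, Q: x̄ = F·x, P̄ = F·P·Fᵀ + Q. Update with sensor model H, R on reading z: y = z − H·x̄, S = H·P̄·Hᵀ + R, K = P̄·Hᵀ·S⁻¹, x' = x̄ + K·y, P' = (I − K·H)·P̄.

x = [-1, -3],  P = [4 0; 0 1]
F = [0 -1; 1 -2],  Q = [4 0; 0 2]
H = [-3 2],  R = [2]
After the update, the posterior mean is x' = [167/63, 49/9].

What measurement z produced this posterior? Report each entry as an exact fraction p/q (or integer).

x̄ = F·x = [3, 5]
P̄ = F·P·Fᵀ + Q = [5 2; 2 10]
S = H·P̄·Hᵀ + R = [63]
K = P̄·Hᵀ·S⁻¹ = [-11/63; 2/9]
x' − x̄ = [-22/63, 4/9] = K·y
y = (KᵀK)⁻¹·Kᵀ·(x' − x̄) = [2]
z = y + H·x̄ = [2] + [1] = [3]

z = [3]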